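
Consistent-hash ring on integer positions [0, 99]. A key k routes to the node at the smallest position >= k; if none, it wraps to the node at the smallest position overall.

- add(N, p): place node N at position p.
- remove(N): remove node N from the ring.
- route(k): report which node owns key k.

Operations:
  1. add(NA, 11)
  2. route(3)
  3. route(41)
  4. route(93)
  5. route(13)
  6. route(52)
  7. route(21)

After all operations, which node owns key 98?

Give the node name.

Op 1: add NA@11 -> ring=[11:NA]
Op 2: route key 3: smallest pos >= 3 is 11 -> NA
Op 3: route key 41: none >= 41, wrap to smallest pos 11 -> NA
Op 4: route key 93: none >= 93, wrap to smallest pos 11 -> NA
Op 5: route key 13: none >= 13, wrap to smallest pos 11 -> NA
Op 6: route key 52: none >= 52, wrap to smallest pos 11 -> NA
Op 7: route key 21: none >= 21, wrap to smallest pos 11 -> NA
Final route key 98: none >= 98, wrap to smallest pos 11 -> NA

Answer: NA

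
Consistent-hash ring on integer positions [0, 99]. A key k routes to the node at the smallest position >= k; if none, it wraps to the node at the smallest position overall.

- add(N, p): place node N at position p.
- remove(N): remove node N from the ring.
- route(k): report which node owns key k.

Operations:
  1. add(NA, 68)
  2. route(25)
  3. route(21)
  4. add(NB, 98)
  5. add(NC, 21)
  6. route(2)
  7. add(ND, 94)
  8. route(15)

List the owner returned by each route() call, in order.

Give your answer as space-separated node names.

Op 1: add NA@68 -> ring=[68:NA]
Op 2: route key 25: smallest pos >= 25 is 68 -> NA
Op 3: route key 21: smallest pos >= 21 is 68 -> NA
Op 4: add NB@98 -> ring=[68:NA,98:NB]
Op 5: add NC@21 -> ring=[21:NC,68:NA,98:NB]
Op 6: route key 2: smallest pos >= 2 is 21 -> NC
Op 7: add ND@94 -> ring=[21:NC,68:NA,94:ND,98:NB]
Op 8: route key 15: smallest pos >= 15 is 21 -> NC

Answer: NA NA NC NC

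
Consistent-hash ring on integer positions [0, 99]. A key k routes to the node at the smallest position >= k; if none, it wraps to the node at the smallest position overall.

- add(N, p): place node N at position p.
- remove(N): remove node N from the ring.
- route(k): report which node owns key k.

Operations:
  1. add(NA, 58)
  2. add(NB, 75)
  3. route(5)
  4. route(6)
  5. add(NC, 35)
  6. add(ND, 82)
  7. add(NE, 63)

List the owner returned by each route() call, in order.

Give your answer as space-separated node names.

Op 1: add NA@58 -> ring=[58:NA]
Op 2: add NB@75 -> ring=[58:NA,75:NB]
Op 3: route key 5: smallest pos >= 5 is 58 -> NA
Op 4: route key 6: smallest pos >= 6 is 58 -> NA
Op 5: add NC@35 -> ring=[35:NC,58:NA,75:NB]
Op 6: add ND@82 -> ring=[35:NC,58:NA,75:NB,82:ND]
Op 7: add NE@63 -> ring=[35:NC,58:NA,63:NE,75:NB,82:ND]

Answer: NA NA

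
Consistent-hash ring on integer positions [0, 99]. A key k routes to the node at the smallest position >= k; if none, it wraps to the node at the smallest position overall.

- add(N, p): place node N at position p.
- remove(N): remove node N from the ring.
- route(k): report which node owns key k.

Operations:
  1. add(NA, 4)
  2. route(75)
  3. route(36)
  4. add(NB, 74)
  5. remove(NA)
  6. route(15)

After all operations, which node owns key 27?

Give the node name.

Op 1: add NA@4 -> ring=[4:NA]
Op 2: route key 75: none >= 75, wrap to smallest pos 4 -> NA
Op 3: route key 36: none >= 36, wrap to smallest pos 4 -> NA
Op 4: add NB@74 -> ring=[4:NA,74:NB]
Op 5: remove NA -> ring=[74:NB]
Op 6: route key 15: smallest pos >= 15 is 74 -> NB
Final route key 27: smallest pos >= 27 is 74 -> NB

Answer: NB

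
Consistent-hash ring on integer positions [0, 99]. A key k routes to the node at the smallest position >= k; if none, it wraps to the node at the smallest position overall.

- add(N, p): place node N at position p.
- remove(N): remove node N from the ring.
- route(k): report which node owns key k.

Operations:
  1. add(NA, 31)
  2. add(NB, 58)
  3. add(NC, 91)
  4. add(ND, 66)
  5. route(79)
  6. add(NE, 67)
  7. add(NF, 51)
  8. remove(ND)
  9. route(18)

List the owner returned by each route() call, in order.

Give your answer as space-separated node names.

Op 1: add NA@31 -> ring=[31:NA]
Op 2: add NB@58 -> ring=[31:NA,58:NB]
Op 3: add NC@91 -> ring=[31:NA,58:NB,91:NC]
Op 4: add ND@66 -> ring=[31:NA,58:NB,66:ND,91:NC]
Op 5: route key 79: smallest pos >= 79 is 91 -> NC
Op 6: add NE@67 -> ring=[31:NA,58:NB,66:ND,67:NE,91:NC]
Op 7: add NF@51 -> ring=[31:NA,51:NF,58:NB,66:ND,67:NE,91:NC]
Op 8: remove ND -> ring=[31:NA,51:NF,58:NB,67:NE,91:NC]
Op 9: route key 18: smallest pos >= 18 is 31 -> NA

Answer: NC NA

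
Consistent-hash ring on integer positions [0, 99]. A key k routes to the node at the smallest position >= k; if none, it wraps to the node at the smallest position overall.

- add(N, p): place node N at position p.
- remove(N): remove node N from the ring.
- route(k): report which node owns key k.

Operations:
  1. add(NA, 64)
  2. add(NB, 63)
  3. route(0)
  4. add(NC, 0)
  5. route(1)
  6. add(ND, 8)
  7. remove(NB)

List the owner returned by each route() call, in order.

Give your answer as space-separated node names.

Answer: NB NB

Derivation:
Op 1: add NA@64 -> ring=[64:NA]
Op 2: add NB@63 -> ring=[63:NB,64:NA]
Op 3: route key 0: smallest pos >= 0 is 63 -> NB
Op 4: add NC@0 -> ring=[0:NC,63:NB,64:NA]
Op 5: route key 1: smallest pos >= 1 is 63 -> NB
Op 6: add ND@8 -> ring=[0:NC,8:ND,63:NB,64:NA]
Op 7: remove NB -> ring=[0:NC,8:ND,64:NA]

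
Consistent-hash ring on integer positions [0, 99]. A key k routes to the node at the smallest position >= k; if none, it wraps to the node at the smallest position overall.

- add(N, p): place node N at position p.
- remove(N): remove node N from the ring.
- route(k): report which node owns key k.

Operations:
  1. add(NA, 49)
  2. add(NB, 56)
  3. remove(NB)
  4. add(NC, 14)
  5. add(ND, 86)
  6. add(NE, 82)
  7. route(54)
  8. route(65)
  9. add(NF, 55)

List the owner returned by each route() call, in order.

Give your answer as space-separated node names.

Answer: NE NE

Derivation:
Op 1: add NA@49 -> ring=[49:NA]
Op 2: add NB@56 -> ring=[49:NA,56:NB]
Op 3: remove NB -> ring=[49:NA]
Op 4: add NC@14 -> ring=[14:NC,49:NA]
Op 5: add ND@86 -> ring=[14:NC,49:NA,86:ND]
Op 6: add NE@82 -> ring=[14:NC,49:NA,82:NE,86:ND]
Op 7: route key 54: smallest pos >= 54 is 82 -> NE
Op 8: route key 65: smallest pos >= 65 is 82 -> NE
Op 9: add NF@55 -> ring=[14:NC,49:NA,55:NF,82:NE,86:ND]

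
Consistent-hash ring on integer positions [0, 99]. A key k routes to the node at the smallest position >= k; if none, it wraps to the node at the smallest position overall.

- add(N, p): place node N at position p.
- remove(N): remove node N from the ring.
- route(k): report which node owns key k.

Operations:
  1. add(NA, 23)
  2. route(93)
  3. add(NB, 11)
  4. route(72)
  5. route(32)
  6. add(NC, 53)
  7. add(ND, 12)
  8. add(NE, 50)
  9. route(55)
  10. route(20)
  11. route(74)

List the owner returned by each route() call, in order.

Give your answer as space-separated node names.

Answer: NA NB NB NB NA NB

Derivation:
Op 1: add NA@23 -> ring=[23:NA]
Op 2: route key 93: none >= 93, wrap to smallest pos 23 -> NA
Op 3: add NB@11 -> ring=[11:NB,23:NA]
Op 4: route key 72: none >= 72, wrap to smallest pos 11 -> NB
Op 5: route key 32: none >= 32, wrap to smallest pos 11 -> NB
Op 6: add NC@53 -> ring=[11:NB,23:NA,53:NC]
Op 7: add ND@12 -> ring=[11:NB,12:ND,23:NA,53:NC]
Op 8: add NE@50 -> ring=[11:NB,12:ND,23:NA,50:NE,53:NC]
Op 9: route key 55: none >= 55, wrap to smallest pos 11 -> NB
Op 10: route key 20: smallest pos >= 20 is 23 -> NA
Op 11: route key 74: none >= 74, wrap to smallest pos 11 -> NB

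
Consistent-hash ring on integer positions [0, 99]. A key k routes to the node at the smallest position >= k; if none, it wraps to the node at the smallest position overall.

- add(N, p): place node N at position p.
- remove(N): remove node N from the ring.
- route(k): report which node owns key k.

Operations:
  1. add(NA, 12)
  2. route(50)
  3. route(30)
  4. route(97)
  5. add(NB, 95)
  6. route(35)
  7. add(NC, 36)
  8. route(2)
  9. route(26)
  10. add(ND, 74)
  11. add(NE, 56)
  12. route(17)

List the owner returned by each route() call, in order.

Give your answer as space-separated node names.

Op 1: add NA@12 -> ring=[12:NA]
Op 2: route key 50: none >= 50, wrap to smallest pos 12 -> NA
Op 3: route key 30: none >= 30, wrap to smallest pos 12 -> NA
Op 4: route key 97: none >= 97, wrap to smallest pos 12 -> NA
Op 5: add NB@95 -> ring=[12:NA,95:NB]
Op 6: route key 35: smallest pos >= 35 is 95 -> NB
Op 7: add NC@36 -> ring=[12:NA,36:NC,95:NB]
Op 8: route key 2: smallest pos >= 2 is 12 -> NA
Op 9: route key 26: smallest pos >= 26 is 36 -> NC
Op 10: add ND@74 -> ring=[12:NA,36:NC,74:ND,95:NB]
Op 11: add NE@56 -> ring=[12:NA,36:NC,56:NE,74:ND,95:NB]
Op 12: route key 17: smallest pos >= 17 is 36 -> NC

Answer: NA NA NA NB NA NC NC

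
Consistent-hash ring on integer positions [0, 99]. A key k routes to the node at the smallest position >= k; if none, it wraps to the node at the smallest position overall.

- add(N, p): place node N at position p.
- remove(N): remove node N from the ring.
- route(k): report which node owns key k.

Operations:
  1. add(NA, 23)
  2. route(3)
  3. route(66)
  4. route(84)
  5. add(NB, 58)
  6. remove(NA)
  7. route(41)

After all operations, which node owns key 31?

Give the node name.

Answer: NB

Derivation:
Op 1: add NA@23 -> ring=[23:NA]
Op 2: route key 3: smallest pos >= 3 is 23 -> NA
Op 3: route key 66: none >= 66, wrap to smallest pos 23 -> NA
Op 4: route key 84: none >= 84, wrap to smallest pos 23 -> NA
Op 5: add NB@58 -> ring=[23:NA,58:NB]
Op 6: remove NA -> ring=[58:NB]
Op 7: route key 41: smallest pos >= 41 is 58 -> NB
Final route key 31: smallest pos >= 31 is 58 -> NB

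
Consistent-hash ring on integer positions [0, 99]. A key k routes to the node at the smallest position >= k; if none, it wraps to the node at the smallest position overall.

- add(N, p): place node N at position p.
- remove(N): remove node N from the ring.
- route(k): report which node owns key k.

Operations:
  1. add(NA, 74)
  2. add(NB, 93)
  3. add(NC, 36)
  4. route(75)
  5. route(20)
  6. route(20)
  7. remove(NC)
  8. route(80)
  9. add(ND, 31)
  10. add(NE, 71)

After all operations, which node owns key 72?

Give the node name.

Answer: NA

Derivation:
Op 1: add NA@74 -> ring=[74:NA]
Op 2: add NB@93 -> ring=[74:NA,93:NB]
Op 3: add NC@36 -> ring=[36:NC,74:NA,93:NB]
Op 4: route key 75: smallest pos >= 75 is 93 -> NB
Op 5: route key 20: smallest pos >= 20 is 36 -> NC
Op 6: route key 20: smallest pos >= 20 is 36 -> NC
Op 7: remove NC -> ring=[74:NA,93:NB]
Op 8: route key 80: smallest pos >= 80 is 93 -> NB
Op 9: add ND@31 -> ring=[31:ND,74:NA,93:NB]
Op 10: add NE@71 -> ring=[31:ND,71:NE,74:NA,93:NB]
Final route key 72: smallest pos >= 72 is 74 -> NA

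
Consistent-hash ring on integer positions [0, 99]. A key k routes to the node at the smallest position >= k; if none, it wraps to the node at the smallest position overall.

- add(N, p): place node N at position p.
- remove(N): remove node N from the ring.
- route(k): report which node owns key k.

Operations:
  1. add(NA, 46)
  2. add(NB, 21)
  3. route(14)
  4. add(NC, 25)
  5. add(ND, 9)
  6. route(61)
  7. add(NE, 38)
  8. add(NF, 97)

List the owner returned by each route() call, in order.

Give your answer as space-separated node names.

Answer: NB ND

Derivation:
Op 1: add NA@46 -> ring=[46:NA]
Op 2: add NB@21 -> ring=[21:NB,46:NA]
Op 3: route key 14: smallest pos >= 14 is 21 -> NB
Op 4: add NC@25 -> ring=[21:NB,25:NC,46:NA]
Op 5: add ND@9 -> ring=[9:ND,21:NB,25:NC,46:NA]
Op 6: route key 61: none >= 61, wrap to smallest pos 9 -> ND
Op 7: add NE@38 -> ring=[9:ND,21:NB,25:NC,38:NE,46:NA]
Op 8: add NF@97 -> ring=[9:ND,21:NB,25:NC,38:NE,46:NA,97:NF]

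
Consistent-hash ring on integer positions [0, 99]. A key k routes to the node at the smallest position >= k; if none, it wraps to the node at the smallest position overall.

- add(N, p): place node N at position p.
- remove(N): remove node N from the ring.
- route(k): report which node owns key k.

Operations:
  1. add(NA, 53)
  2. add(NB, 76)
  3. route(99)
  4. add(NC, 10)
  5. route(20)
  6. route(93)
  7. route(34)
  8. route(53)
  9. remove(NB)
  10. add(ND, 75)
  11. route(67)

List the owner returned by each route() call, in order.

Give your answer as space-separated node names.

Answer: NA NA NC NA NA ND

Derivation:
Op 1: add NA@53 -> ring=[53:NA]
Op 2: add NB@76 -> ring=[53:NA,76:NB]
Op 3: route key 99: none >= 99, wrap to smallest pos 53 -> NA
Op 4: add NC@10 -> ring=[10:NC,53:NA,76:NB]
Op 5: route key 20: smallest pos >= 20 is 53 -> NA
Op 6: route key 93: none >= 93, wrap to smallest pos 10 -> NC
Op 7: route key 34: smallest pos >= 34 is 53 -> NA
Op 8: route key 53: smallest pos >= 53 is 53 -> NA
Op 9: remove NB -> ring=[10:NC,53:NA]
Op 10: add ND@75 -> ring=[10:NC,53:NA,75:ND]
Op 11: route key 67: smallest pos >= 67 is 75 -> ND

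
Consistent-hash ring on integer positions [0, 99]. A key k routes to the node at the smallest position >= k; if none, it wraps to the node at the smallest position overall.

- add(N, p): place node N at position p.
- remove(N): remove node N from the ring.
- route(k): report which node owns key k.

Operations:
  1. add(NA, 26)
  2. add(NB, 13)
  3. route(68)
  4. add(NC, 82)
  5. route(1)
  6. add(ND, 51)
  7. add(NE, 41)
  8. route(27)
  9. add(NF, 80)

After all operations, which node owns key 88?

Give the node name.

Op 1: add NA@26 -> ring=[26:NA]
Op 2: add NB@13 -> ring=[13:NB,26:NA]
Op 3: route key 68: none >= 68, wrap to smallest pos 13 -> NB
Op 4: add NC@82 -> ring=[13:NB,26:NA,82:NC]
Op 5: route key 1: smallest pos >= 1 is 13 -> NB
Op 6: add ND@51 -> ring=[13:NB,26:NA,51:ND,82:NC]
Op 7: add NE@41 -> ring=[13:NB,26:NA,41:NE,51:ND,82:NC]
Op 8: route key 27: smallest pos >= 27 is 41 -> NE
Op 9: add NF@80 -> ring=[13:NB,26:NA,41:NE,51:ND,80:NF,82:NC]
Final route key 88: none >= 88, wrap to smallest pos 13 -> NB

Answer: NB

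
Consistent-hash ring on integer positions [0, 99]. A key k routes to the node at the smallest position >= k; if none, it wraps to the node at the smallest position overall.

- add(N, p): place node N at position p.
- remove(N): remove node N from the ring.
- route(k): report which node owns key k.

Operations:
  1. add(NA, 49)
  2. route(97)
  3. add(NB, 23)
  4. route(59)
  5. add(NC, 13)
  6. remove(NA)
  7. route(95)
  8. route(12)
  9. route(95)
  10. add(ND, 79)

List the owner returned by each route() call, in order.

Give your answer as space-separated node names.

Answer: NA NB NC NC NC

Derivation:
Op 1: add NA@49 -> ring=[49:NA]
Op 2: route key 97: none >= 97, wrap to smallest pos 49 -> NA
Op 3: add NB@23 -> ring=[23:NB,49:NA]
Op 4: route key 59: none >= 59, wrap to smallest pos 23 -> NB
Op 5: add NC@13 -> ring=[13:NC,23:NB,49:NA]
Op 6: remove NA -> ring=[13:NC,23:NB]
Op 7: route key 95: none >= 95, wrap to smallest pos 13 -> NC
Op 8: route key 12: smallest pos >= 12 is 13 -> NC
Op 9: route key 95: none >= 95, wrap to smallest pos 13 -> NC
Op 10: add ND@79 -> ring=[13:NC,23:NB,79:ND]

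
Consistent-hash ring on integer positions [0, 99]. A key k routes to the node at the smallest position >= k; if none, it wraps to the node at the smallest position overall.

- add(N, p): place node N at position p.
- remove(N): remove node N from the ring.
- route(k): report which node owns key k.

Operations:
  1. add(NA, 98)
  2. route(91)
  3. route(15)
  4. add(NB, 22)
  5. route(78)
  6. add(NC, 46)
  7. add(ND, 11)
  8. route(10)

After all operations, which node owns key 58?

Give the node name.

Answer: NA

Derivation:
Op 1: add NA@98 -> ring=[98:NA]
Op 2: route key 91: smallest pos >= 91 is 98 -> NA
Op 3: route key 15: smallest pos >= 15 is 98 -> NA
Op 4: add NB@22 -> ring=[22:NB,98:NA]
Op 5: route key 78: smallest pos >= 78 is 98 -> NA
Op 6: add NC@46 -> ring=[22:NB,46:NC,98:NA]
Op 7: add ND@11 -> ring=[11:ND,22:NB,46:NC,98:NA]
Op 8: route key 10: smallest pos >= 10 is 11 -> ND
Final route key 58: smallest pos >= 58 is 98 -> NA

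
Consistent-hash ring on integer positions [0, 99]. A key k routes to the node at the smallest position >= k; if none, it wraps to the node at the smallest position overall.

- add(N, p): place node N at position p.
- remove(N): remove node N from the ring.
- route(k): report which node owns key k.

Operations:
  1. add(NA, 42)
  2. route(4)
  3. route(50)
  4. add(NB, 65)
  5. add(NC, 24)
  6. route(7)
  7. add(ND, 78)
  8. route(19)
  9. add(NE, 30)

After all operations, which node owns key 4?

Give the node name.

Op 1: add NA@42 -> ring=[42:NA]
Op 2: route key 4: smallest pos >= 4 is 42 -> NA
Op 3: route key 50: none >= 50, wrap to smallest pos 42 -> NA
Op 4: add NB@65 -> ring=[42:NA,65:NB]
Op 5: add NC@24 -> ring=[24:NC,42:NA,65:NB]
Op 6: route key 7: smallest pos >= 7 is 24 -> NC
Op 7: add ND@78 -> ring=[24:NC,42:NA,65:NB,78:ND]
Op 8: route key 19: smallest pos >= 19 is 24 -> NC
Op 9: add NE@30 -> ring=[24:NC,30:NE,42:NA,65:NB,78:ND]
Final route key 4: smallest pos >= 4 is 24 -> NC

Answer: NC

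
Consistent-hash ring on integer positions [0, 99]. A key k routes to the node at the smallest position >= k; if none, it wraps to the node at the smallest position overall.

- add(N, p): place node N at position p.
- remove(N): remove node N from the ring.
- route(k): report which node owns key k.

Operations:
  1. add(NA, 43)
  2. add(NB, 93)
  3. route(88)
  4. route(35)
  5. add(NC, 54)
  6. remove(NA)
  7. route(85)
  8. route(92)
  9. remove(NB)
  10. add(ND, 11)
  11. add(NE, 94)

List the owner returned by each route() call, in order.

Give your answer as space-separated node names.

Op 1: add NA@43 -> ring=[43:NA]
Op 2: add NB@93 -> ring=[43:NA,93:NB]
Op 3: route key 88: smallest pos >= 88 is 93 -> NB
Op 4: route key 35: smallest pos >= 35 is 43 -> NA
Op 5: add NC@54 -> ring=[43:NA,54:NC,93:NB]
Op 6: remove NA -> ring=[54:NC,93:NB]
Op 7: route key 85: smallest pos >= 85 is 93 -> NB
Op 8: route key 92: smallest pos >= 92 is 93 -> NB
Op 9: remove NB -> ring=[54:NC]
Op 10: add ND@11 -> ring=[11:ND,54:NC]
Op 11: add NE@94 -> ring=[11:ND,54:NC,94:NE]

Answer: NB NA NB NB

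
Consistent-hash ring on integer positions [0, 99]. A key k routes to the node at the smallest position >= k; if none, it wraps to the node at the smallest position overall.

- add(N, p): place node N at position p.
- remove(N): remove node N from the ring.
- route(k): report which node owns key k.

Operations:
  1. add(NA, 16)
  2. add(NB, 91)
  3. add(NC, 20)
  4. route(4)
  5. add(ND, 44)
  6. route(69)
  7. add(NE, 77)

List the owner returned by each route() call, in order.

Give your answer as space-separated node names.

Answer: NA NB

Derivation:
Op 1: add NA@16 -> ring=[16:NA]
Op 2: add NB@91 -> ring=[16:NA,91:NB]
Op 3: add NC@20 -> ring=[16:NA,20:NC,91:NB]
Op 4: route key 4: smallest pos >= 4 is 16 -> NA
Op 5: add ND@44 -> ring=[16:NA,20:NC,44:ND,91:NB]
Op 6: route key 69: smallest pos >= 69 is 91 -> NB
Op 7: add NE@77 -> ring=[16:NA,20:NC,44:ND,77:NE,91:NB]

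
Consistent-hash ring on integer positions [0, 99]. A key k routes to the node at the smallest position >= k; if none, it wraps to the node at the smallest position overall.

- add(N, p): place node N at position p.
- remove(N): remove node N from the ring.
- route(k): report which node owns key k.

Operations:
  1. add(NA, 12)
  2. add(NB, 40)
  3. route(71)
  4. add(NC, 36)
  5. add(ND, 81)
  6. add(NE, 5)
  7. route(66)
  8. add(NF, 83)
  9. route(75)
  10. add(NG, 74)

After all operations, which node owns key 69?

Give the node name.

Answer: NG

Derivation:
Op 1: add NA@12 -> ring=[12:NA]
Op 2: add NB@40 -> ring=[12:NA,40:NB]
Op 3: route key 71: none >= 71, wrap to smallest pos 12 -> NA
Op 4: add NC@36 -> ring=[12:NA,36:NC,40:NB]
Op 5: add ND@81 -> ring=[12:NA,36:NC,40:NB,81:ND]
Op 6: add NE@5 -> ring=[5:NE,12:NA,36:NC,40:NB,81:ND]
Op 7: route key 66: smallest pos >= 66 is 81 -> ND
Op 8: add NF@83 -> ring=[5:NE,12:NA,36:NC,40:NB,81:ND,83:NF]
Op 9: route key 75: smallest pos >= 75 is 81 -> ND
Op 10: add NG@74 -> ring=[5:NE,12:NA,36:NC,40:NB,74:NG,81:ND,83:NF]
Final route key 69: smallest pos >= 69 is 74 -> NG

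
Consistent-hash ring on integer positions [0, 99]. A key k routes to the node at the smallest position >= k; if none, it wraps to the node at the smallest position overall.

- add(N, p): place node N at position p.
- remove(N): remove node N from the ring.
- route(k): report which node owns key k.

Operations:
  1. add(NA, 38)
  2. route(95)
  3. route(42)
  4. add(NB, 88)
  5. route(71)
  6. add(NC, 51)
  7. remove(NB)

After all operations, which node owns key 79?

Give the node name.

Answer: NA

Derivation:
Op 1: add NA@38 -> ring=[38:NA]
Op 2: route key 95: none >= 95, wrap to smallest pos 38 -> NA
Op 3: route key 42: none >= 42, wrap to smallest pos 38 -> NA
Op 4: add NB@88 -> ring=[38:NA,88:NB]
Op 5: route key 71: smallest pos >= 71 is 88 -> NB
Op 6: add NC@51 -> ring=[38:NA,51:NC,88:NB]
Op 7: remove NB -> ring=[38:NA,51:NC]
Final route key 79: none >= 79, wrap to smallest pos 38 -> NA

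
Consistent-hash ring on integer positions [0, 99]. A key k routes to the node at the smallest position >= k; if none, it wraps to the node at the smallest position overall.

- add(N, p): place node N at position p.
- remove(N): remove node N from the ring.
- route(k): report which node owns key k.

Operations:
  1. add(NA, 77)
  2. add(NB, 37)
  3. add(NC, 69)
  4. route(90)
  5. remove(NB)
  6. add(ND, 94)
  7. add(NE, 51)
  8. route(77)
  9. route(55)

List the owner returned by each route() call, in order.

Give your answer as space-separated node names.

Answer: NB NA NC

Derivation:
Op 1: add NA@77 -> ring=[77:NA]
Op 2: add NB@37 -> ring=[37:NB,77:NA]
Op 3: add NC@69 -> ring=[37:NB,69:NC,77:NA]
Op 4: route key 90: none >= 90, wrap to smallest pos 37 -> NB
Op 5: remove NB -> ring=[69:NC,77:NA]
Op 6: add ND@94 -> ring=[69:NC,77:NA,94:ND]
Op 7: add NE@51 -> ring=[51:NE,69:NC,77:NA,94:ND]
Op 8: route key 77: smallest pos >= 77 is 77 -> NA
Op 9: route key 55: smallest pos >= 55 is 69 -> NC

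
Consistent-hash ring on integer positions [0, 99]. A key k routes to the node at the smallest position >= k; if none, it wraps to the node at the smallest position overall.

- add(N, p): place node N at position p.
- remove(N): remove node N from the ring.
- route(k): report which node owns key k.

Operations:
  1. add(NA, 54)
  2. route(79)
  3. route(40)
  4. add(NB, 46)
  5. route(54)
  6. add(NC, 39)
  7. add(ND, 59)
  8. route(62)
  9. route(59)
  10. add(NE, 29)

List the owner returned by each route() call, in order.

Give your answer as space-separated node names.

Answer: NA NA NA NC ND

Derivation:
Op 1: add NA@54 -> ring=[54:NA]
Op 2: route key 79: none >= 79, wrap to smallest pos 54 -> NA
Op 3: route key 40: smallest pos >= 40 is 54 -> NA
Op 4: add NB@46 -> ring=[46:NB,54:NA]
Op 5: route key 54: smallest pos >= 54 is 54 -> NA
Op 6: add NC@39 -> ring=[39:NC,46:NB,54:NA]
Op 7: add ND@59 -> ring=[39:NC,46:NB,54:NA,59:ND]
Op 8: route key 62: none >= 62, wrap to smallest pos 39 -> NC
Op 9: route key 59: smallest pos >= 59 is 59 -> ND
Op 10: add NE@29 -> ring=[29:NE,39:NC,46:NB,54:NA,59:ND]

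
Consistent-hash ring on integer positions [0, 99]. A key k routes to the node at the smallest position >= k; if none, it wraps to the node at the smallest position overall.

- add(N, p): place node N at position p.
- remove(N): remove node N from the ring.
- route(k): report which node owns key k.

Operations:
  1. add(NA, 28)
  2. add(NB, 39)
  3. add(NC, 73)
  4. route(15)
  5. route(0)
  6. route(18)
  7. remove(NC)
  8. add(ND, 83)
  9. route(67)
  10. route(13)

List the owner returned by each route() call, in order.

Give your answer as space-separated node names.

Op 1: add NA@28 -> ring=[28:NA]
Op 2: add NB@39 -> ring=[28:NA,39:NB]
Op 3: add NC@73 -> ring=[28:NA,39:NB,73:NC]
Op 4: route key 15: smallest pos >= 15 is 28 -> NA
Op 5: route key 0: smallest pos >= 0 is 28 -> NA
Op 6: route key 18: smallest pos >= 18 is 28 -> NA
Op 7: remove NC -> ring=[28:NA,39:NB]
Op 8: add ND@83 -> ring=[28:NA,39:NB,83:ND]
Op 9: route key 67: smallest pos >= 67 is 83 -> ND
Op 10: route key 13: smallest pos >= 13 is 28 -> NA

Answer: NA NA NA ND NA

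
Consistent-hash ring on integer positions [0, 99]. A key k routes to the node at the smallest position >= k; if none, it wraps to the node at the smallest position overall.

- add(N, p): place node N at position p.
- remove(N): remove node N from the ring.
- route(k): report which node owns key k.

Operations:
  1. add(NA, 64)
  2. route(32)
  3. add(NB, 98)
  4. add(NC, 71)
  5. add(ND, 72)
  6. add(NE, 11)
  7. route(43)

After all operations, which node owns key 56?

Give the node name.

Answer: NA

Derivation:
Op 1: add NA@64 -> ring=[64:NA]
Op 2: route key 32: smallest pos >= 32 is 64 -> NA
Op 3: add NB@98 -> ring=[64:NA,98:NB]
Op 4: add NC@71 -> ring=[64:NA,71:NC,98:NB]
Op 5: add ND@72 -> ring=[64:NA,71:NC,72:ND,98:NB]
Op 6: add NE@11 -> ring=[11:NE,64:NA,71:NC,72:ND,98:NB]
Op 7: route key 43: smallest pos >= 43 is 64 -> NA
Final route key 56: smallest pos >= 56 is 64 -> NA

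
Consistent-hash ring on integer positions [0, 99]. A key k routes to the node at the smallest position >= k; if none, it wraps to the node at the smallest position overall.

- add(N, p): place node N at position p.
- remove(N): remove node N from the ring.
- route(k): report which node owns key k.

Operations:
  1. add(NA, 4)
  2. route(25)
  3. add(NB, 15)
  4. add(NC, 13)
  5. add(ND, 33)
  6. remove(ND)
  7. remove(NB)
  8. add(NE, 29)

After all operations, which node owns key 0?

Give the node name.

Answer: NA

Derivation:
Op 1: add NA@4 -> ring=[4:NA]
Op 2: route key 25: none >= 25, wrap to smallest pos 4 -> NA
Op 3: add NB@15 -> ring=[4:NA,15:NB]
Op 4: add NC@13 -> ring=[4:NA,13:NC,15:NB]
Op 5: add ND@33 -> ring=[4:NA,13:NC,15:NB,33:ND]
Op 6: remove ND -> ring=[4:NA,13:NC,15:NB]
Op 7: remove NB -> ring=[4:NA,13:NC]
Op 8: add NE@29 -> ring=[4:NA,13:NC,29:NE]
Final route key 0: smallest pos >= 0 is 4 -> NA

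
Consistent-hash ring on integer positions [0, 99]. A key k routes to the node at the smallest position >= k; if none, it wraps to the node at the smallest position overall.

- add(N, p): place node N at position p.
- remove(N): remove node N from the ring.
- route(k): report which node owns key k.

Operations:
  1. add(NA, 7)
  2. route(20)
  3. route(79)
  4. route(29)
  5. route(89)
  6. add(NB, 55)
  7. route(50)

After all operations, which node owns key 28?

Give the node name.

Answer: NB

Derivation:
Op 1: add NA@7 -> ring=[7:NA]
Op 2: route key 20: none >= 20, wrap to smallest pos 7 -> NA
Op 3: route key 79: none >= 79, wrap to smallest pos 7 -> NA
Op 4: route key 29: none >= 29, wrap to smallest pos 7 -> NA
Op 5: route key 89: none >= 89, wrap to smallest pos 7 -> NA
Op 6: add NB@55 -> ring=[7:NA,55:NB]
Op 7: route key 50: smallest pos >= 50 is 55 -> NB
Final route key 28: smallest pos >= 28 is 55 -> NB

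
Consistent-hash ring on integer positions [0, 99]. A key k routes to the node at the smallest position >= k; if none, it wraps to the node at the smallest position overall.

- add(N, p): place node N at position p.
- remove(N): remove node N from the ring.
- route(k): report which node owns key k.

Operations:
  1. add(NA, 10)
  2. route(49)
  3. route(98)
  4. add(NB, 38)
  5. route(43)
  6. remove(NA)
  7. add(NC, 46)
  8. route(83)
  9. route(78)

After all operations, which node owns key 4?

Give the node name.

Answer: NB

Derivation:
Op 1: add NA@10 -> ring=[10:NA]
Op 2: route key 49: none >= 49, wrap to smallest pos 10 -> NA
Op 3: route key 98: none >= 98, wrap to smallest pos 10 -> NA
Op 4: add NB@38 -> ring=[10:NA,38:NB]
Op 5: route key 43: none >= 43, wrap to smallest pos 10 -> NA
Op 6: remove NA -> ring=[38:NB]
Op 7: add NC@46 -> ring=[38:NB,46:NC]
Op 8: route key 83: none >= 83, wrap to smallest pos 38 -> NB
Op 9: route key 78: none >= 78, wrap to smallest pos 38 -> NB
Final route key 4: smallest pos >= 4 is 38 -> NB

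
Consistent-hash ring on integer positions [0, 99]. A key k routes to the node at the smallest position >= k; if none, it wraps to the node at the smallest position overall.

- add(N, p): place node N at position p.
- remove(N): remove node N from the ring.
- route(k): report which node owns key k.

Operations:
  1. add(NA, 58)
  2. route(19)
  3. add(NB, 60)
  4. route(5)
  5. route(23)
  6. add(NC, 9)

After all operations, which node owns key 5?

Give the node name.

Op 1: add NA@58 -> ring=[58:NA]
Op 2: route key 19: smallest pos >= 19 is 58 -> NA
Op 3: add NB@60 -> ring=[58:NA,60:NB]
Op 4: route key 5: smallest pos >= 5 is 58 -> NA
Op 5: route key 23: smallest pos >= 23 is 58 -> NA
Op 6: add NC@9 -> ring=[9:NC,58:NA,60:NB]
Final route key 5: smallest pos >= 5 is 9 -> NC

Answer: NC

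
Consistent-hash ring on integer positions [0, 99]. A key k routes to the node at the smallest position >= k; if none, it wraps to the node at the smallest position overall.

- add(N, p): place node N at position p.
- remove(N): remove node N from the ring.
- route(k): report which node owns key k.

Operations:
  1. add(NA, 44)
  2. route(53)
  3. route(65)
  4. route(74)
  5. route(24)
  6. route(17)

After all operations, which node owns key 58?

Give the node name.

Answer: NA

Derivation:
Op 1: add NA@44 -> ring=[44:NA]
Op 2: route key 53: none >= 53, wrap to smallest pos 44 -> NA
Op 3: route key 65: none >= 65, wrap to smallest pos 44 -> NA
Op 4: route key 74: none >= 74, wrap to smallest pos 44 -> NA
Op 5: route key 24: smallest pos >= 24 is 44 -> NA
Op 6: route key 17: smallest pos >= 17 is 44 -> NA
Final route key 58: none >= 58, wrap to smallest pos 44 -> NA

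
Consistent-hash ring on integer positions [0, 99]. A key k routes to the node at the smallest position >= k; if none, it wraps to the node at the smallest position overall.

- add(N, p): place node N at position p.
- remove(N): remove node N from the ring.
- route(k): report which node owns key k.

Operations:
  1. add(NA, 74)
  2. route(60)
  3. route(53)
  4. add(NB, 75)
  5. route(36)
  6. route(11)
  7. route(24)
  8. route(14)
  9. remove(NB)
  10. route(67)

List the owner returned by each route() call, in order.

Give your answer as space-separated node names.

Op 1: add NA@74 -> ring=[74:NA]
Op 2: route key 60: smallest pos >= 60 is 74 -> NA
Op 3: route key 53: smallest pos >= 53 is 74 -> NA
Op 4: add NB@75 -> ring=[74:NA,75:NB]
Op 5: route key 36: smallest pos >= 36 is 74 -> NA
Op 6: route key 11: smallest pos >= 11 is 74 -> NA
Op 7: route key 24: smallest pos >= 24 is 74 -> NA
Op 8: route key 14: smallest pos >= 14 is 74 -> NA
Op 9: remove NB -> ring=[74:NA]
Op 10: route key 67: smallest pos >= 67 is 74 -> NA

Answer: NA NA NA NA NA NA NA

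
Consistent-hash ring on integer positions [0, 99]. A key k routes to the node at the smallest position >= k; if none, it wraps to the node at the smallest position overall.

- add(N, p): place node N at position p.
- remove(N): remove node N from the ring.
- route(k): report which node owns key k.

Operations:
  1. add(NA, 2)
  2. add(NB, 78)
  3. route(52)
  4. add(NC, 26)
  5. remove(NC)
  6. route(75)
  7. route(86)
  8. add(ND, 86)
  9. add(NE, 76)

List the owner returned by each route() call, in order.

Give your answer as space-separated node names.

Op 1: add NA@2 -> ring=[2:NA]
Op 2: add NB@78 -> ring=[2:NA,78:NB]
Op 3: route key 52: smallest pos >= 52 is 78 -> NB
Op 4: add NC@26 -> ring=[2:NA,26:NC,78:NB]
Op 5: remove NC -> ring=[2:NA,78:NB]
Op 6: route key 75: smallest pos >= 75 is 78 -> NB
Op 7: route key 86: none >= 86, wrap to smallest pos 2 -> NA
Op 8: add ND@86 -> ring=[2:NA,78:NB,86:ND]
Op 9: add NE@76 -> ring=[2:NA,76:NE,78:NB,86:ND]

Answer: NB NB NA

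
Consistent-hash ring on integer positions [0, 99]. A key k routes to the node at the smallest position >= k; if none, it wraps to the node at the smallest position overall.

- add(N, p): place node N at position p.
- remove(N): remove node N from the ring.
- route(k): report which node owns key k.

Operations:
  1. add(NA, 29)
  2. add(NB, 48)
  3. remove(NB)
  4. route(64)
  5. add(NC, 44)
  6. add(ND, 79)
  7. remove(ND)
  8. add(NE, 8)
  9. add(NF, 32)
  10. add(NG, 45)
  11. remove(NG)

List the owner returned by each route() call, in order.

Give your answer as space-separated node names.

Op 1: add NA@29 -> ring=[29:NA]
Op 2: add NB@48 -> ring=[29:NA,48:NB]
Op 3: remove NB -> ring=[29:NA]
Op 4: route key 64: none >= 64, wrap to smallest pos 29 -> NA
Op 5: add NC@44 -> ring=[29:NA,44:NC]
Op 6: add ND@79 -> ring=[29:NA,44:NC,79:ND]
Op 7: remove ND -> ring=[29:NA,44:NC]
Op 8: add NE@8 -> ring=[8:NE,29:NA,44:NC]
Op 9: add NF@32 -> ring=[8:NE,29:NA,32:NF,44:NC]
Op 10: add NG@45 -> ring=[8:NE,29:NA,32:NF,44:NC,45:NG]
Op 11: remove NG -> ring=[8:NE,29:NA,32:NF,44:NC]

Answer: NA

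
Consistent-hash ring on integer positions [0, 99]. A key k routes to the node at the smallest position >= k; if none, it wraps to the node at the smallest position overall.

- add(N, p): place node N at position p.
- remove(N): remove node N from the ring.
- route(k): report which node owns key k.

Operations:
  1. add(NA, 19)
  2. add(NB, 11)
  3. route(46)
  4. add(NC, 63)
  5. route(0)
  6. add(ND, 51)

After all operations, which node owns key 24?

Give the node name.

Answer: ND

Derivation:
Op 1: add NA@19 -> ring=[19:NA]
Op 2: add NB@11 -> ring=[11:NB,19:NA]
Op 3: route key 46: none >= 46, wrap to smallest pos 11 -> NB
Op 4: add NC@63 -> ring=[11:NB,19:NA,63:NC]
Op 5: route key 0: smallest pos >= 0 is 11 -> NB
Op 6: add ND@51 -> ring=[11:NB,19:NA,51:ND,63:NC]
Final route key 24: smallest pos >= 24 is 51 -> ND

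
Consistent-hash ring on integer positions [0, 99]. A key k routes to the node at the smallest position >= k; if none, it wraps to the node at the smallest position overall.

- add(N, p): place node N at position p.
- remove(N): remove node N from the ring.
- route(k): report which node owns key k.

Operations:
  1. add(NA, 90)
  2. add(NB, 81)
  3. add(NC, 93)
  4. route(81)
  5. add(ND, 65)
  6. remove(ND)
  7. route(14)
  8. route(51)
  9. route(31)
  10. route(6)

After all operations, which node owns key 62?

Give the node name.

Op 1: add NA@90 -> ring=[90:NA]
Op 2: add NB@81 -> ring=[81:NB,90:NA]
Op 3: add NC@93 -> ring=[81:NB,90:NA,93:NC]
Op 4: route key 81: smallest pos >= 81 is 81 -> NB
Op 5: add ND@65 -> ring=[65:ND,81:NB,90:NA,93:NC]
Op 6: remove ND -> ring=[81:NB,90:NA,93:NC]
Op 7: route key 14: smallest pos >= 14 is 81 -> NB
Op 8: route key 51: smallest pos >= 51 is 81 -> NB
Op 9: route key 31: smallest pos >= 31 is 81 -> NB
Op 10: route key 6: smallest pos >= 6 is 81 -> NB
Final route key 62: smallest pos >= 62 is 81 -> NB

Answer: NB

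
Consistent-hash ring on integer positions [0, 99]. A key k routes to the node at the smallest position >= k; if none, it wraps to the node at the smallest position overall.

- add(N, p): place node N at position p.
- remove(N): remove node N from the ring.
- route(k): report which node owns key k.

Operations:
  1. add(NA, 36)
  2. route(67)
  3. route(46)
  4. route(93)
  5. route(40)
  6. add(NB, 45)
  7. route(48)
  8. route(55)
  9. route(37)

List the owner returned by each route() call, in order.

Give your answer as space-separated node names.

Op 1: add NA@36 -> ring=[36:NA]
Op 2: route key 67: none >= 67, wrap to smallest pos 36 -> NA
Op 3: route key 46: none >= 46, wrap to smallest pos 36 -> NA
Op 4: route key 93: none >= 93, wrap to smallest pos 36 -> NA
Op 5: route key 40: none >= 40, wrap to smallest pos 36 -> NA
Op 6: add NB@45 -> ring=[36:NA,45:NB]
Op 7: route key 48: none >= 48, wrap to smallest pos 36 -> NA
Op 8: route key 55: none >= 55, wrap to smallest pos 36 -> NA
Op 9: route key 37: smallest pos >= 37 is 45 -> NB

Answer: NA NA NA NA NA NA NB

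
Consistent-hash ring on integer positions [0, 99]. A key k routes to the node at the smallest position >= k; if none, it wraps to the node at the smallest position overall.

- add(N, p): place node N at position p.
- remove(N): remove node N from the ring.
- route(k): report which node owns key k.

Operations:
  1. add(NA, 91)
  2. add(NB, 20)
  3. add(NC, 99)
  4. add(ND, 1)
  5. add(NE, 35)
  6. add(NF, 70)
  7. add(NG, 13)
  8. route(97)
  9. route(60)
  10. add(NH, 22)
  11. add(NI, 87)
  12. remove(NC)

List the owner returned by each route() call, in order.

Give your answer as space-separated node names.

Answer: NC NF

Derivation:
Op 1: add NA@91 -> ring=[91:NA]
Op 2: add NB@20 -> ring=[20:NB,91:NA]
Op 3: add NC@99 -> ring=[20:NB,91:NA,99:NC]
Op 4: add ND@1 -> ring=[1:ND,20:NB,91:NA,99:NC]
Op 5: add NE@35 -> ring=[1:ND,20:NB,35:NE,91:NA,99:NC]
Op 6: add NF@70 -> ring=[1:ND,20:NB,35:NE,70:NF,91:NA,99:NC]
Op 7: add NG@13 -> ring=[1:ND,13:NG,20:NB,35:NE,70:NF,91:NA,99:NC]
Op 8: route key 97: smallest pos >= 97 is 99 -> NC
Op 9: route key 60: smallest pos >= 60 is 70 -> NF
Op 10: add NH@22 -> ring=[1:ND,13:NG,20:NB,22:NH,35:NE,70:NF,91:NA,99:NC]
Op 11: add NI@87 -> ring=[1:ND,13:NG,20:NB,22:NH,35:NE,70:NF,87:NI,91:NA,99:NC]
Op 12: remove NC -> ring=[1:ND,13:NG,20:NB,22:NH,35:NE,70:NF,87:NI,91:NA]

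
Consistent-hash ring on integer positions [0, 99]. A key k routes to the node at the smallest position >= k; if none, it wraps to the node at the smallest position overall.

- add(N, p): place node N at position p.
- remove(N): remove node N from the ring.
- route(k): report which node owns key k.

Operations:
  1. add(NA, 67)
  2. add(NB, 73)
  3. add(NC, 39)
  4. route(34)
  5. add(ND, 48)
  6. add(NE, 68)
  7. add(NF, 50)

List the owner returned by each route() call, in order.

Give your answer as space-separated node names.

Answer: NC

Derivation:
Op 1: add NA@67 -> ring=[67:NA]
Op 2: add NB@73 -> ring=[67:NA,73:NB]
Op 3: add NC@39 -> ring=[39:NC,67:NA,73:NB]
Op 4: route key 34: smallest pos >= 34 is 39 -> NC
Op 5: add ND@48 -> ring=[39:NC,48:ND,67:NA,73:NB]
Op 6: add NE@68 -> ring=[39:NC,48:ND,67:NA,68:NE,73:NB]
Op 7: add NF@50 -> ring=[39:NC,48:ND,50:NF,67:NA,68:NE,73:NB]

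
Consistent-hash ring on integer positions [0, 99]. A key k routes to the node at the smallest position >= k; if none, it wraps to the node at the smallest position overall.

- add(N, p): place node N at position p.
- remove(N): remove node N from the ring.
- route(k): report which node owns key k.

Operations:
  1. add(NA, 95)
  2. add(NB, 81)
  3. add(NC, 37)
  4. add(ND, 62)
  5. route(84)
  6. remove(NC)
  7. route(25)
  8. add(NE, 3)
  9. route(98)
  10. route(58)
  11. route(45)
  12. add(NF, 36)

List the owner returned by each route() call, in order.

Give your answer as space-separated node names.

Op 1: add NA@95 -> ring=[95:NA]
Op 2: add NB@81 -> ring=[81:NB,95:NA]
Op 3: add NC@37 -> ring=[37:NC,81:NB,95:NA]
Op 4: add ND@62 -> ring=[37:NC,62:ND,81:NB,95:NA]
Op 5: route key 84: smallest pos >= 84 is 95 -> NA
Op 6: remove NC -> ring=[62:ND,81:NB,95:NA]
Op 7: route key 25: smallest pos >= 25 is 62 -> ND
Op 8: add NE@3 -> ring=[3:NE,62:ND,81:NB,95:NA]
Op 9: route key 98: none >= 98, wrap to smallest pos 3 -> NE
Op 10: route key 58: smallest pos >= 58 is 62 -> ND
Op 11: route key 45: smallest pos >= 45 is 62 -> ND
Op 12: add NF@36 -> ring=[3:NE,36:NF,62:ND,81:NB,95:NA]

Answer: NA ND NE ND ND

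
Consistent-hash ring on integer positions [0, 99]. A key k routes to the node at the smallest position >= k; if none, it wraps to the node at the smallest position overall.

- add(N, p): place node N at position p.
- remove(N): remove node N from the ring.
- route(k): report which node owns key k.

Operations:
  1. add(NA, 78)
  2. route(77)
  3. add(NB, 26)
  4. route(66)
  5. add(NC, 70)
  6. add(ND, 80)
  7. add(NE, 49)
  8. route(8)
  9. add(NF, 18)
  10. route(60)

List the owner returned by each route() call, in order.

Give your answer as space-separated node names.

Op 1: add NA@78 -> ring=[78:NA]
Op 2: route key 77: smallest pos >= 77 is 78 -> NA
Op 3: add NB@26 -> ring=[26:NB,78:NA]
Op 4: route key 66: smallest pos >= 66 is 78 -> NA
Op 5: add NC@70 -> ring=[26:NB,70:NC,78:NA]
Op 6: add ND@80 -> ring=[26:NB,70:NC,78:NA,80:ND]
Op 7: add NE@49 -> ring=[26:NB,49:NE,70:NC,78:NA,80:ND]
Op 8: route key 8: smallest pos >= 8 is 26 -> NB
Op 9: add NF@18 -> ring=[18:NF,26:NB,49:NE,70:NC,78:NA,80:ND]
Op 10: route key 60: smallest pos >= 60 is 70 -> NC

Answer: NA NA NB NC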